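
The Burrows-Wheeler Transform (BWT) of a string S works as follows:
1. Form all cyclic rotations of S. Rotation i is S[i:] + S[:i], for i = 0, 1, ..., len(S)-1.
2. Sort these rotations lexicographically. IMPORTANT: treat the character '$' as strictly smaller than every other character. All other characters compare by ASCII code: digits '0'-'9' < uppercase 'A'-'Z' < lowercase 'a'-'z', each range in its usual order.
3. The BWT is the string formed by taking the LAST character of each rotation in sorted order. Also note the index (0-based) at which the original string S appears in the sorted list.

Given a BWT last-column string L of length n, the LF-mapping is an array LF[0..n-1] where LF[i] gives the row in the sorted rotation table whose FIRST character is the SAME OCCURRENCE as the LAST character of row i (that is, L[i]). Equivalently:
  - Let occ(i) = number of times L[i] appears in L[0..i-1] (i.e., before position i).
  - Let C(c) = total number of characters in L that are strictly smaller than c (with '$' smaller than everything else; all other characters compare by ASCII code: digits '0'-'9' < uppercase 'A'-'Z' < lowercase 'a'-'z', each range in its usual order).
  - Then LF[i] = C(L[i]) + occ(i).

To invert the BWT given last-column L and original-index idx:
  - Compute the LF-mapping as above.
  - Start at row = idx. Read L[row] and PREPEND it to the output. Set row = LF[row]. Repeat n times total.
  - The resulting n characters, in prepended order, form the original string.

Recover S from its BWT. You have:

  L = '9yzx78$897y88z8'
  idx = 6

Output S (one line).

LF mapping: 8 11 13 10 1 3 0 4 9 2 12 5 6 14 7
Walk LF starting at row 6, prepending L[row]:
  step 1: row=6, L[6]='$', prepend. Next row=LF[6]=0
  step 2: row=0, L[0]='9', prepend. Next row=LF[0]=8
  step 3: row=8, L[8]='9', prepend. Next row=LF[8]=9
  step 4: row=9, L[9]='7', prepend. Next row=LF[9]=2
  step 5: row=2, L[2]='z', prepend. Next row=LF[2]=13
  step 6: row=13, L[13]='z', prepend. Next row=LF[13]=14
  step 7: row=14, L[14]='8', prepend. Next row=LF[14]=7
  step 8: row=7, L[7]='8', prepend. Next row=LF[7]=4
  step 9: row=4, L[4]='7', prepend. Next row=LF[4]=1
  step 10: row=1, L[1]='y', prepend. Next row=LF[1]=11
  step 11: row=11, L[11]='8', prepend. Next row=LF[11]=5
  step 12: row=5, L[5]='8', prepend. Next row=LF[5]=3
  step 13: row=3, L[3]='x', prepend. Next row=LF[3]=10
  step 14: row=10, L[10]='y', prepend. Next row=LF[10]=12
  step 15: row=12, L[12]='8', prepend. Next row=LF[12]=6
Reversed output: 8yx88y788zz799$

Answer: 8yx88y788zz799$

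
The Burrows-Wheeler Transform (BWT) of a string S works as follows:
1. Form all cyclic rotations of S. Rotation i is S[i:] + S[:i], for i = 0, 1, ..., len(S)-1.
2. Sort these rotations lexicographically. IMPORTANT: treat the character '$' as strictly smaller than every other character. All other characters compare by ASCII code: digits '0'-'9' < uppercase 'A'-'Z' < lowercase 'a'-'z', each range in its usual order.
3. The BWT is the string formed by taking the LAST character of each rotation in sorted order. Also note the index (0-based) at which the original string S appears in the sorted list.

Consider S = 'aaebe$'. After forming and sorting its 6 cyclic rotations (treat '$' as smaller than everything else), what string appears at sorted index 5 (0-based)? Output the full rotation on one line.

Answer: ebe$aa

Derivation:
All 6 rotations (rotation i = S[i:]+S[:i]):
  rot[0] = aaebe$
  rot[1] = aebe$a
  rot[2] = ebe$aa
  rot[3] = be$aae
  rot[4] = e$aaeb
  rot[5] = $aaebe
Sorted (with $ < everything):
  sorted[0] = $aaebe
  sorted[1] = aaebe$
  sorted[2] = aebe$a
  sorted[3] = be$aae
  sorted[4] = e$aaeb
  sorted[5] = ebe$aa
sorted[5] = ebe$aa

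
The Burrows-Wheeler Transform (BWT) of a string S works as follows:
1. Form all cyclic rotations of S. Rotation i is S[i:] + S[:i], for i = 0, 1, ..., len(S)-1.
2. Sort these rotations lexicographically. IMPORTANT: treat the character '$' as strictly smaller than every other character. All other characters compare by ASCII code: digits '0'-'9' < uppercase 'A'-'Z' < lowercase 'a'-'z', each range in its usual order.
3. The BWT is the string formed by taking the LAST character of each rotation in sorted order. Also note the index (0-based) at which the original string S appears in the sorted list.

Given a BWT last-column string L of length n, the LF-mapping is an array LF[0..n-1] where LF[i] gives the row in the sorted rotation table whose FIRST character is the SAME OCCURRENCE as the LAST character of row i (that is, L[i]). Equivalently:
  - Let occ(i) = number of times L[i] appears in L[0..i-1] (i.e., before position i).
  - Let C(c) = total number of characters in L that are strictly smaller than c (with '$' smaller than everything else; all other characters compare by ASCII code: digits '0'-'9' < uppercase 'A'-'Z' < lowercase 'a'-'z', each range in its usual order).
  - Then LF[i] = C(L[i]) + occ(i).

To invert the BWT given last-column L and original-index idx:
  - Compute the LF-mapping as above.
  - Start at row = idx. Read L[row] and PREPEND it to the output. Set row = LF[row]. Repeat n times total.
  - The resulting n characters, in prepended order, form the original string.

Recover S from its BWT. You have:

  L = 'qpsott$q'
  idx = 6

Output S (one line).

LF mapping: 3 2 5 1 6 7 0 4
Walk LF starting at row 6, prepending L[row]:
  step 1: row=6, L[6]='$', prepend. Next row=LF[6]=0
  step 2: row=0, L[0]='q', prepend. Next row=LF[0]=3
  step 3: row=3, L[3]='o', prepend. Next row=LF[3]=1
  step 4: row=1, L[1]='p', prepend. Next row=LF[1]=2
  step 5: row=2, L[2]='s', prepend. Next row=LF[2]=5
  step 6: row=5, L[5]='t', prepend. Next row=LF[5]=7
  step 7: row=7, L[7]='q', prepend. Next row=LF[7]=4
  step 8: row=4, L[4]='t', prepend. Next row=LF[4]=6
Reversed output: tqtspoq$

Answer: tqtspoq$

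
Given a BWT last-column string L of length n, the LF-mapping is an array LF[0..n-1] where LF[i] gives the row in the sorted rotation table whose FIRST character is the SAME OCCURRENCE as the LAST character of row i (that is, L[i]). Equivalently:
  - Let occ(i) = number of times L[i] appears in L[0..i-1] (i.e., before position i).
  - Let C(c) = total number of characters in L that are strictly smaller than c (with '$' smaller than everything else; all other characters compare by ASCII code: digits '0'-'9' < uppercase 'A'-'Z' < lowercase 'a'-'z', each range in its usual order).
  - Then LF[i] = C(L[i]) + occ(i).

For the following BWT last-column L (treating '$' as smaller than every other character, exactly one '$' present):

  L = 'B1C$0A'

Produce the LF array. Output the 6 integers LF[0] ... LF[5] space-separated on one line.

Answer: 4 2 5 0 1 3

Derivation:
Char counts: '$':1, '0':1, '1':1, 'A':1, 'B':1, 'C':1
C (first-col start): C('$')=0, C('0')=1, C('1')=2, C('A')=3, C('B')=4, C('C')=5
L[0]='B': occ=0, LF[0]=C('B')+0=4+0=4
L[1]='1': occ=0, LF[1]=C('1')+0=2+0=2
L[2]='C': occ=0, LF[2]=C('C')+0=5+0=5
L[3]='$': occ=0, LF[3]=C('$')+0=0+0=0
L[4]='0': occ=0, LF[4]=C('0')+0=1+0=1
L[5]='A': occ=0, LF[5]=C('A')+0=3+0=3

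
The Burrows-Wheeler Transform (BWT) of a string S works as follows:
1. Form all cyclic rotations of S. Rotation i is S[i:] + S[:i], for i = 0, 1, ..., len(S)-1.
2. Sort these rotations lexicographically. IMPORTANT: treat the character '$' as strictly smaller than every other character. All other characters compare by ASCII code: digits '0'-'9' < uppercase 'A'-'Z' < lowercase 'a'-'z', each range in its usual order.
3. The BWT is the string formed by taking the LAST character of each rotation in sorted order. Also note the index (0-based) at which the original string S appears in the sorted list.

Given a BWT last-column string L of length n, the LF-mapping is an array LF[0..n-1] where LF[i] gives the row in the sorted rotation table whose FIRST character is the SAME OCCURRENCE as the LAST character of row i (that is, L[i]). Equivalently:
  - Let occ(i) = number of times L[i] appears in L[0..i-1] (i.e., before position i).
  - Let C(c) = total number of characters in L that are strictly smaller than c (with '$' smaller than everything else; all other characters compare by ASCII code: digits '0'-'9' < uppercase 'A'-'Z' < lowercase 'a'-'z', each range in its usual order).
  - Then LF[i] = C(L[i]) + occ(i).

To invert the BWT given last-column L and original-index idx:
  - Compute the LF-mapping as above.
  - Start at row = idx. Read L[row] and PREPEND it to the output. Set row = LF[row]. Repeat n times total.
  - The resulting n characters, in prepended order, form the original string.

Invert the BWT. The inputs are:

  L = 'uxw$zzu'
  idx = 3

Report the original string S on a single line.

Answer: wuzzxu$

Derivation:
LF mapping: 1 4 3 0 5 6 2
Walk LF starting at row 3, prepending L[row]:
  step 1: row=3, L[3]='$', prepend. Next row=LF[3]=0
  step 2: row=0, L[0]='u', prepend. Next row=LF[0]=1
  step 3: row=1, L[1]='x', prepend. Next row=LF[1]=4
  step 4: row=4, L[4]='z', prepend. Next row=LF[4]=5
  step 5: row=5, L[5]='z', prepend. Next row=LF[5]=6
  step 6: row=6, L[6]='u', prepend. Next row=LF[6]=2
  step 7: row=2, L[2]='w', prepend. Next row=LF[2]=3
Reversed output: wuzzxu$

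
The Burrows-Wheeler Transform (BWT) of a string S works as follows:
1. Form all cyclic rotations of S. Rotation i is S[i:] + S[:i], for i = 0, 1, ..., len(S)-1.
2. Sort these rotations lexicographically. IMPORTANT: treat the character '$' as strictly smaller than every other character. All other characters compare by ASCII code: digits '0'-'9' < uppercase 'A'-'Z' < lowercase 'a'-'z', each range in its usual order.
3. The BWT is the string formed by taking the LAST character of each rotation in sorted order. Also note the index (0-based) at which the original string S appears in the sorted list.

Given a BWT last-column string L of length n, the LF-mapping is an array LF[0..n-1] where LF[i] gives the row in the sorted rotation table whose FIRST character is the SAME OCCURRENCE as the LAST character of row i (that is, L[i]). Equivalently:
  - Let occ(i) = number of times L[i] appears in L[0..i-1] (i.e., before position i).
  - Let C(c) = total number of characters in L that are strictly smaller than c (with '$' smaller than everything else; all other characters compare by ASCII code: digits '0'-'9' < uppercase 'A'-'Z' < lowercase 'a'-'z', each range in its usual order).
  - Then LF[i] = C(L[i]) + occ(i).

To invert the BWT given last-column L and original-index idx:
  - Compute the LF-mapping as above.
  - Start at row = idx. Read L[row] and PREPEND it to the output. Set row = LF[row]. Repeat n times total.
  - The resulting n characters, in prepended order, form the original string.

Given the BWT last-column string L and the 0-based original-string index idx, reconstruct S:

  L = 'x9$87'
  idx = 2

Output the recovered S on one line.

LF mapping: 4 3 0 2 1
Walk LF starting at row 2, prepending L[row]:
  step 1: row=2, L[2]='$', prepend. Next row=LF[2]=0
  step 2: row=0, L[0]='x', prepend. Next row=LF[0]=4
  step 3: row=4, L[4]='7', prepend. Next row=LF[4]=1
  step 4: row=1, L[1]='9', prepend. Next row=LF[1]=3
  step 5: row=3, L[3]='8', prepend. Next row=LF[3]=2
Reversed output: 897x$

Answer: 897x$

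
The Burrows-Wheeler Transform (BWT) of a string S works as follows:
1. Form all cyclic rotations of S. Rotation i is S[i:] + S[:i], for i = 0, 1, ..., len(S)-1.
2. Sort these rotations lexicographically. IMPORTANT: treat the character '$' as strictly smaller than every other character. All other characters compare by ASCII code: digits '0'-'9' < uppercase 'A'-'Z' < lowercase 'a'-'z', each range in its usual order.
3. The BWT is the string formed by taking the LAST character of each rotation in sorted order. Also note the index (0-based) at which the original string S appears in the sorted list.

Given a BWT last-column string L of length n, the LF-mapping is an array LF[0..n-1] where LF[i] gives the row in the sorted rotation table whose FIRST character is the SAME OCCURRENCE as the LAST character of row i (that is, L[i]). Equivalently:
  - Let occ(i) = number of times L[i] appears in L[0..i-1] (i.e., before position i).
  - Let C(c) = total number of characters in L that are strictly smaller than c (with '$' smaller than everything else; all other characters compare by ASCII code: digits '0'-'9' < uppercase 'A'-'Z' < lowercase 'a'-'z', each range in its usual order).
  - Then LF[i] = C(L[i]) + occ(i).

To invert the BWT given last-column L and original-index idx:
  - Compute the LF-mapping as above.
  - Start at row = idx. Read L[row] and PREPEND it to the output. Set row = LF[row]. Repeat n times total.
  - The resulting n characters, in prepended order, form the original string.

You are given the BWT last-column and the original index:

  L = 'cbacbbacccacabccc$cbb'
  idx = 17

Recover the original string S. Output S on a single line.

LF mapping: 11 5 1 12 6 7 2 13 14 15 3 16 4 8 17 18 19 0 20 9 10
Walk LF starting at row 17, prepending L[row]:
  step 1: row=17, L[17]='$', prepend. Next row=LF[17]=0
  step 2: row=0, L[0]='c', prepend. Next row=LF[0]=11
  step 3: row=11, L[11]='c', prepend. Next row=LF[11]=16
  step 4: row=16, L[16]='c', prepend. Next row=LF[16]=19
  step 5: row=19, L[19]='b', prepend. Next row=LF[19]=9
  step 6: row=9, L[9]='c', prepend. Next row=LF[9]=15
  step 7: row=15, L[15]='c', prepend. Next row=LF[15]=18
  step 8: row=18, L[18]='c', prepend. Next row=LF[18]=20
  step 9: row=20, L[20]='b', prepend. Next row=LF[20]=10
  step 10: row=10, L[10]='a', prepend. Next row=LF[10]=3
  step 11: row=3, L[3]='c', prepend. Next row=LF[3]=12
  step 12: row=12, L[12]='a', prepend. Next row=LF[12]=4
  step 13: row=4, L[4]='b', prepend. Next row=LF[4]=6
  step 14: row=6, L[6]='a', prepend. Next row=LF[6]=2
  step 15: row=2, L[2]='a', prepend. Next row=LF[2]=1
  step 16: row=1, L[1]='b', prepend. Next row=LF[1]=5
  step 17: row=5, L[5]='b', prepend. Next row=LF[5]=7
  step 18: row=7, L[7]='c', prepend. Next row=LF[7]=13
  step 19: row=13, L[13]='b', prepend. Next row=LF[13]=8
  step 20: row=8, L[8]='c', prepend. Next row=LF[8]=14
  step 21: row=14, L[14]='c', prepend. Next row=LF[14]=17
Reversed output: ccbcbbaabacabcccbccc$

Answer: ccbcbbaabacabcccbccc$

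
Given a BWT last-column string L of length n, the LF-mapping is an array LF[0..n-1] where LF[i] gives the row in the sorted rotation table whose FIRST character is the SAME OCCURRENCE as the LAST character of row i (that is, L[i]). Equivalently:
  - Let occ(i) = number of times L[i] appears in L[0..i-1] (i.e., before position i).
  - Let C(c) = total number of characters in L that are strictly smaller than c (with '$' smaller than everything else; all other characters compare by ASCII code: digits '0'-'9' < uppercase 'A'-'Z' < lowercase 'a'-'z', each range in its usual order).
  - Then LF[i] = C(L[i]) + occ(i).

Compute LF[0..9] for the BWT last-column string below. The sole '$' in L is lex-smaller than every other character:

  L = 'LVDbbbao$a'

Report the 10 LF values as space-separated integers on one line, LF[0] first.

Answer: 2 3 1 6 7 8 4 9 0 5

Derivation:
Char counts: '$':1, 'D':1, 'L':1, 'V':1, 'a':2, 'b':3, 'o':1
C (first-col start): C('$')=0, C('D')=1, C('L')=2, C('V')=3, C('a')=4, C('b')=6, C('o')=9
L[0]='L': occ=0, LF[0]=C('L')+0=2+0=2
L[1]='V': occ=0, LF[1]=C('V')+0=3+0=3
L[2]='D': occ=0, LF[2]=C('D')+0=1+0=1
L[3]='b': occ=0, LF[3]=C('b')+0=6+0=6
L[4]='b': occ=1, LF[4]=C('b')+1=6+1=7
L[5]='b': occ=2, LF[5]=C('b')+2=6+2=8
L[6]='a': occ=0, LF[6]=C('a')+0=4+0=4
L[7]='o': occ=0, LF[7]=C('o')+0=9+0=9
L[8]='$': occ=0, LF[8]=C('$')+0=0+0=0
L[9]='a': occ=1, LF[9]=C('a')+1=4+1=5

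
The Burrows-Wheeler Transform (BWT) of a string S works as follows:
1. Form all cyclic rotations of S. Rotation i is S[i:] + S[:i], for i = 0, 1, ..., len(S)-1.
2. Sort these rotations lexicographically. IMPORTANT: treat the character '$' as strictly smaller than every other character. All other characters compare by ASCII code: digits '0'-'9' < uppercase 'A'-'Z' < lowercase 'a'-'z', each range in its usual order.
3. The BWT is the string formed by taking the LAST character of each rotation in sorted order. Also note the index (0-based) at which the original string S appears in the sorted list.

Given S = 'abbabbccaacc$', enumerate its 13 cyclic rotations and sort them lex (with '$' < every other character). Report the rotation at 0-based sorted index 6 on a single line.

All 13 rotations (rotation i = S[i:]+S[:i]):
  rot[0] = abbabbccaacc$
  rot[1] = bbabbccaacc$a
  rot[2] = babbccaacc$ab
  rot[3] = abbccaacc$abb
  rot[4] = bbccaacc$abba
  rot[5] = bccaacc$abbab
  rot[6] = ccaacc$abbabb
  rot[7] = caacc$abbabbc
  rot[8] = aacc$abbabbcc
  rot[9] = acc$abbabbcca
  rot[10] = cc$abbabbccaa
  rot[11] = c$abbabbccaac
  rot[12] = $abbabbccaacc
Sorted (with $ < everything):
  sorted[0] = $abbabbccaacc
  sorted[1] = aacc$abbabbcc
  sorted[2] = abbabbccaacc$
  sorted[3] = abbccaacc$abb
  sorted[4] = acc$abbabbcca
  sorted[5] = babbccaacc$ab
  sorted[6] = bbabbccaacc$a
  sorted[7] = bbccaacc$abba
  sorted[8] = bccaacc$abbab
  sorted[9] = c$abbabbccaac
  sorted[10] = caacc$abbabbc
  sorted[11] = cc$abbabbccaa
  sorted[12] = ccaacc$abbabb
sorted[6] = bbabbccaacc$a

Answer: bbabbccaacc$a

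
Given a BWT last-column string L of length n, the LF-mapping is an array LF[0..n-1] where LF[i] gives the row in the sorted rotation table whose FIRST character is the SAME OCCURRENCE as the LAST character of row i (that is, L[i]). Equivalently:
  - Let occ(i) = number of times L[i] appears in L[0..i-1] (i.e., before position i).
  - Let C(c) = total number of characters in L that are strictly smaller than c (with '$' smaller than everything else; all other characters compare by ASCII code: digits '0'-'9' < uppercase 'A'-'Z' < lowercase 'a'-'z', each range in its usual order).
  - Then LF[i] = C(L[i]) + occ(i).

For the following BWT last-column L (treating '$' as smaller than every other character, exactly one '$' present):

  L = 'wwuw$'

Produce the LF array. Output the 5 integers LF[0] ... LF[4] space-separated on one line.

Char counts: '$':1, 'u':1, 'w':3
C (first-col start): C('$')=0, C('u')=1, C('w')=2
L[0]='w': occ=0, LF[0]=C('w')+0=2+0=2
L[1]='w': occ=1, LF[1]=C('w')+1=2+1=3
L[2]='u': occ=0, LF[2]=C('u')+0=1+0=1
L[3]='w': occ=2, LF[3]=C('w')+2=2+2=4
L[4]='$': occ=0, LF[4]=C('$')+0=0+0=0

Answer: 2 3 1 4 0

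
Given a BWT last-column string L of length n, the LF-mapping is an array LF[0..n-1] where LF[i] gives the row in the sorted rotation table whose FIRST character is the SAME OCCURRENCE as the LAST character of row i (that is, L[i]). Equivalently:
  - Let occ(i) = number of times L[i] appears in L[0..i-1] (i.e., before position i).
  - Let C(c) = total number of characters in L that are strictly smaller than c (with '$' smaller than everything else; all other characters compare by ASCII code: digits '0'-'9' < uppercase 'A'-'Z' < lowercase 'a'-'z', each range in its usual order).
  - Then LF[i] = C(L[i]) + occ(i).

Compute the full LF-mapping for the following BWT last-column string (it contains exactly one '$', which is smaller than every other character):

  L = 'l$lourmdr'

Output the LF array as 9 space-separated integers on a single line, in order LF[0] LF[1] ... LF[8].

Char counts: '$':1, 'd':1, 'l':2, 'm':1, 'o':1, 'r':2, 'u':1
C (first-col start): C('$')=0, C('d')=1, C('l')=2, C('m')=4, C('o')=5, C('r')=6, C('u')=8
L[0]='l': occ=0, LF[0]=C('l')+0=2+0=2
L[1]='$': occ=0, LF[1]=C('$')+0=0+0=0
L[2]='l': occ=1, LF[2]=C('l')+1=2+1=3
L[3]='o': occ=0, LF[3]=C('o')+0=5+0=5
L[4]='u': occ=0, LF[4]=C('u')+0=8+0=8
L[5]='r': occ=0, LF[5]=C('r')+0=6+0=6
L[6]='m': occ=0, LF[6]=C('m')+0=4+0=4
L[7]='d': occ=0, LF[7]=C('d')+0=1+0=1
L[8]='r': occ=1, LF[8]=C('r')+1=6+1=7

Answer: 2 0 3 5 8 6 4 1 7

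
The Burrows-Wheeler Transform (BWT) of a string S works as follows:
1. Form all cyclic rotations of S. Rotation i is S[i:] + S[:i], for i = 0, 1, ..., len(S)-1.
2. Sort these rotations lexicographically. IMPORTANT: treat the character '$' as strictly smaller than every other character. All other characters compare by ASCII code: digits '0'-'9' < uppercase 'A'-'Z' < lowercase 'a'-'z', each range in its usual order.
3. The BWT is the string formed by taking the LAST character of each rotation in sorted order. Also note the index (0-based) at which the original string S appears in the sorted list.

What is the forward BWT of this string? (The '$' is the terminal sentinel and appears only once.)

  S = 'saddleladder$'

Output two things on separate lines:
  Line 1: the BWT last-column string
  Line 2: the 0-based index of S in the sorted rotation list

All 13 rotations (rotation i = S[i:]+S[:i]):
  rot[0] = saddleladder$
  rot[1] = addleladder$s
  rot[2] = ddleladder$sa
  rot[3] = dleladder$sad
  rot[4] = leladder$sadd
  rot[5] = eladder$saddl
  rot[6] = ladder$saddle
  rot[7] = adder$saddlel
  rot[8] = dder$saddlela
  rot[9] = der$saddlelad
  rot[10] = er$saddleladd
  rot[11] = r$saddleladde
  rot[12] = $saddleladder
Sorted (with $ < everything):
  sorted[0] = $saddleladder  (last char: 'r')
  sorted[1] = adder$saddlel  (last char: 'l')
  sorted[2] = addleladder$s  (last char: 's')
  sorted[3] = dder$saddlela  (last char: 'a')
  sorted[4] = ddleladder$sa  (last char: 'a')
  sorted[5] = der$saddlelad  (last char: 'd')
  sorted[6] = dleladder$sad  (last char: 'd')
  sorted[7] = eladder$saddl  (last char: 'l')
  sorted[8] = er$saddleladd  (last char: 'd')
  sorted[9] = ladder$saddle  (last char: 'e')
  sorted[10] = leladder$sadd  (last char: 'd')
  sorted[11] = r$saddleladde  (last char: 'e')
  sorted[12] = saddleladder$  (last char: '$')
Last column: rlsaaddldede$
Original string S is at sorted index 12

Answer: rlsaaddldede$
12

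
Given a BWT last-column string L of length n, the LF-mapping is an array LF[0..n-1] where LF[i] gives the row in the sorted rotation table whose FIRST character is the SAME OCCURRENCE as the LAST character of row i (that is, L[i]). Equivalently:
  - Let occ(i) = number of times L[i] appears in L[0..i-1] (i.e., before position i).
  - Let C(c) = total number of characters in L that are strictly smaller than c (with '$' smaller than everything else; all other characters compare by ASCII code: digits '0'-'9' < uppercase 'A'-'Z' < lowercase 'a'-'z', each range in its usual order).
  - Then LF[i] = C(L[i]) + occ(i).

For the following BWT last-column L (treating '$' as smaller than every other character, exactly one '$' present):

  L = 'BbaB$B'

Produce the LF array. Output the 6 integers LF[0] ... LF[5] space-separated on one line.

Char counts: '$':1, 'B':3, 'a':1, 'b':1
C (first-col start): C('$')=0, C('B')=1, C('a')=4, C('b')=5
L[0]='B': occ=0, LF[0]=C('B')+0=1+0=1
L[1]='b': occ=0, LF[1]=C('b')+0=5+0=5
L[2]='a': occ=0, LF[2]=C('a')+0=4+0=4
L[3]='B': occ=1, LF[3]=C('B')+1=1+1=2
L[4]='$': occ=0, LF[4]=C('$')+0=0+0=0
L[5]='B': occ=2, LF[5]=C('B')+2=1+2=3

Answer: 1 5 4 2 0 3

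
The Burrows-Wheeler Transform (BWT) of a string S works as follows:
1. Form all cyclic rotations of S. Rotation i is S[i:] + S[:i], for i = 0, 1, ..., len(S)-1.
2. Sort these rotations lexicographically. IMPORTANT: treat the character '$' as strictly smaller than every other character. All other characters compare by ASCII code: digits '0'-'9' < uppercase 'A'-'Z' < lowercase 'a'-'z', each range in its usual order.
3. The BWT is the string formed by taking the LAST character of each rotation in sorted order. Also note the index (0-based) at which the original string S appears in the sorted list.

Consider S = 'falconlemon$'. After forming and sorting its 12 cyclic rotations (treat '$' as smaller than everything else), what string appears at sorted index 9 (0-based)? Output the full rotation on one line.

Answer: nlemon$falco

Derivation:
All 12 rotations (rotation i = S[i:]+S[:i]):
  rot[0] = falconlemon$
  rot[1] = alconlemon$f
  rot[2] = lconlemon$fa
  rot[3] = conlemon$fal
  rot[4] = onlemon$falc
  rot[5] = nlemon$falco
  rot[6] = lemon$falcon
  rot[7] = emon$falconl
  rot[8] = mon$falconle
  rot[9] = on$falconlem
  rot[10] = n$falconlemo
  rot[11] = $falconlemon
Sorted (with $ < everything):
  sorted[0] = $falconlemon
  sorted[1] = alconlemon$f
  sorted[2] = conlemon$fal
  sorted[3] = emon$falconl
  sorted[4] = falconlemon$
  sorted[5] = lconlemon$fa
  sorted[6] = lemon$falcon
  sorted[7] = mon$falconle
  sorted[8] = n$falconlemo
  sorted[9] = nlemon$falco
  sorted[10] = on$falconlem
  sorted[11] = onlemon$falc
sorted[9] = nlemon$falco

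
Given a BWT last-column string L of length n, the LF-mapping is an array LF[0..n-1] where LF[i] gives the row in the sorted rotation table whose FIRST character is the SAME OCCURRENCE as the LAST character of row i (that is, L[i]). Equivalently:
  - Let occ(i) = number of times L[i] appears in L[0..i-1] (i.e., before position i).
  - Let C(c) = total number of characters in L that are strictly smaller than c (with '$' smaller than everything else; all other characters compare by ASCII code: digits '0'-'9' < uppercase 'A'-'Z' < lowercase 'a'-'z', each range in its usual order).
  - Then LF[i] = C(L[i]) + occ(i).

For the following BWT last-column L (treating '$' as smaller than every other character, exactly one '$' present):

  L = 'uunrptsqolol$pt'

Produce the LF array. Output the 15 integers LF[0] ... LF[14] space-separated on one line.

Answer: 13 14 3 9 6 11 10 8 4 1 5 2 0 7 12

Derivation:
Char counts: '$':1, 'l':2, 'n':1, 'o':2, 'p':2, 'q':1, 'r':1, 's':1, 't':2, 'u':2
C (first-col start): C('$')=0, C('l')=1, C('n')=3, C('o')=4, C('p')=6, C('q')=8, C('r')=9, C('s')=10, C('t')=11, C('u')=13
L[0]='u': occ=0, LF[0]=C('u')+0=13+0=13
L[1]='u': occ=1, LF[1]=C('u')+1=13+1=14
L[2]='n': occ=0, LF[2]=C('n')+0=3+0=3
L[3]='r': occ=0, LF[3]=C('r')+0=9+0=9
L[4]='p': occ=0, LF[4]=C('p')+0=6+0=6
L[5]='t': occ=0, LF[5]=C('t')+0=11+0=11
L[6]='s': occ=0, LF[6]=C('s')+0=10+0=10
L[7]='q': occ=0, LF[7]=C('q')+0=8+0=8
L[8]='o': occ=0, LF[8]=C('o')+0=4+0=4
L[9]='l': occ=0, LF[9]=C('l')+0=1+0=1
L[10]='o': occ=1, LF[10]=C('o')+1=4+1=5
L[11]='l': occ=1, LF[11]=C('l')+1=1+1=2
L[12]='$': occ=0, LF[12]=C('$')+0=0+0=0
L[13]='p': occ=1, LF[13]=C('p')+1=6+1=7
L[14]='t': occ=1, LF[14]=C('t')+1=11+1=12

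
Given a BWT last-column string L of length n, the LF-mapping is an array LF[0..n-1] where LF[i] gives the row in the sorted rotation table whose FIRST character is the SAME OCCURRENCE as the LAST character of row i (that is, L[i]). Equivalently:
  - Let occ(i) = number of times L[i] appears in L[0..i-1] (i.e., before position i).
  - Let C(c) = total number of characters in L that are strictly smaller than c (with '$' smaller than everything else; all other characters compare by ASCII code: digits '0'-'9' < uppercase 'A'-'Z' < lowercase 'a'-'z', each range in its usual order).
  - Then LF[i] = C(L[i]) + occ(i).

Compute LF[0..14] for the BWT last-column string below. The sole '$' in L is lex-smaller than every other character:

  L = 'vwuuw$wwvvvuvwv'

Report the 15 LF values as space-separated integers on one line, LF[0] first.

Char counts: '$':1, 'u':3, 'v':6, 'w':5
C (first-col start): C('$')=0, C('u')=1, C('v')=4, C('w')=10
L[0]='v': occ=0, LF[0]=C('v')+0=4+0=4
L[1]='w': occ=0, LF[1]=C('w')+0=10+0=10
L[2]='u': occ=0, LF[2]=C('u')+0=1+0=1
L[3]='u': occ=1, LF[3]=C('u')+1=1+1=2
L[4]='w': occ=1, LF[4]=C('w')+1=10+1=11
L[5]='$': occ=0, LF[5]=C('$')+0=0+0=0
L[6]='w': occ=2, LF[6]=C('w')+2=10+2=12
L[7]='w': occ=3, LF[7]=C('w')+3=10+3=13
L[8]='v': occ=1, LF[8]=C('v')+1=4+1=5
L[9]='v': occ=2, LF[9]=C('v')+2=4+2=6
L[10]='v': occ=3, LF[10]=C('v')+3=4+3=7
L[11]='u': occ=2, LF[11]=C('u')+2=1+2=3
L[12]='v': occ=4, LF[12]=C('v')+4=4+4=8
L[13]='w': occ=4, LF[13]=C('w')+4=10+4=14
L[14]='v': occ=5, LF[14]=C('v')+5=4+5=9

Answer: 4 10 1 2 11 0 12 13 5 6 7 3 8 14 9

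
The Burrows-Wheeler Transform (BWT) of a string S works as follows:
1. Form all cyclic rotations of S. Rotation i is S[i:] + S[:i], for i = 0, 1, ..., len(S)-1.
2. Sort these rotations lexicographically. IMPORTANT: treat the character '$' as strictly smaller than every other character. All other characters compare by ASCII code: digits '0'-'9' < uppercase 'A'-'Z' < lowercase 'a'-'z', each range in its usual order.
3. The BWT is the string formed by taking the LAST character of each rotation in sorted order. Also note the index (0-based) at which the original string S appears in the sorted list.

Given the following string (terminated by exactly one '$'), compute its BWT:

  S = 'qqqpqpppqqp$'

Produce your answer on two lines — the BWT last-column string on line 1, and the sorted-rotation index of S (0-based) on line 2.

Answer: pqqpqpqpqpq$
11

Derivation:
All 12 rotations (rotation i = S[i:]+S[:i]):
  rot[0] = qqqpqpppqqp$
  rot[1] = qqpqpppqqp$q
  rot[2] = qpqpppqqp$qq
  rot[3] = pqpppqqp$qqq
  rot[4] = qpppqqp$qqqp
  rot[5] = pppqqp$qqqpq
  rot[6] = ppqqp$qqqpqp
  rot[7] = pqqp$qqqpqpp
  rot[8] = qqp$qqqpqppp
  rot[9] = qp$qqqpqpppq
  rot[10] = p$qqqpqpppqq
  rot[11] = $qqqpqpppqqp
Sorted (with $ < everything):
  sorted[0] = $qqqpqpppqqp  (last char: 'p')
  sorted[1] = p$qqqpqpppqq  (last char: 'q')
  sorted[2] = pppqqp$qqqpq  (last char: 'q')
  sorted[3] = ppqqp$qqqpqp  (last char: 'p')
  sorted[4] = pqpppqqp$qqq  (last char: 'q')
  sorted[5] = pqqp$qqqpqpp  (last char: 'p')
  sorted[6] = qp$qqqpqpppq  (last char: 'q')
  sorted[7] = qpppqqp$qqqp  (last char: 'p')
  sorted[8] = qpqpppqqp$qq  (last char: 'q')
  sorted[9] = qqp$qqqpqppp  (last char: 'p')
  sorted[10] = qqpqpppqqp$q  (last char: 'q')
  sorted[11] = qqqpqpppqqp$  (last char: '$')
Last column: pqqpqpqpqpq$
Original string S is at sorted index 11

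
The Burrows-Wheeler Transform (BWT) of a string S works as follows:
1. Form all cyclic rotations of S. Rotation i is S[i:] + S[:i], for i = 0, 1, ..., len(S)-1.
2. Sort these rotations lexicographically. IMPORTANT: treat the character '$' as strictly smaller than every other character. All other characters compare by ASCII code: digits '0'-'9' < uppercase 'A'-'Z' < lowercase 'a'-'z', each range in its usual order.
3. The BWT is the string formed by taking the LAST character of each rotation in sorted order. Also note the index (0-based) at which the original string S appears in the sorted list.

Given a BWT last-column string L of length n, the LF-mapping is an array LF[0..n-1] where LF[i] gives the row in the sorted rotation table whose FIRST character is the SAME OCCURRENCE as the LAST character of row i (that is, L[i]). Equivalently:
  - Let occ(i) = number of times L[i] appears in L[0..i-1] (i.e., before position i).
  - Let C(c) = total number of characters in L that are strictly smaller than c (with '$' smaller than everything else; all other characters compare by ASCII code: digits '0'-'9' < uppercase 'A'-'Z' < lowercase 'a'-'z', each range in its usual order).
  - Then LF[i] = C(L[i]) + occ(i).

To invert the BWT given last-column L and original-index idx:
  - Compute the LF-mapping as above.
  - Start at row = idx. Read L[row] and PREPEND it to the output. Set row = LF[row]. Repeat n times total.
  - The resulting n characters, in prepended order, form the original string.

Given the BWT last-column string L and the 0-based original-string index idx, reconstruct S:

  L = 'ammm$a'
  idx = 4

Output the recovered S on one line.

LF mapping: 1 3 4 5 0 2
Walk LF starting at row 4, prepending L[row]:
  step 1: row=4, L[4]='$', prepend. Next row=LF[4]=0
  step 2: row=0, L[0]='a', prepend. Next row=LF[0]=1
  step 3: row=1, L[1]='m', prepend. Next row=LF[1]=3
  step 4: row=3, L[3]='m', prepend. Next row=LF[3]=5
  step 5: row=5, L[5]='a', prepend. Next row=LF[5]=2
  step 6: row=2, L[2]='m', prepend. Next row=LF[2]=4
Reversed output: mamma$

Answer: mamma$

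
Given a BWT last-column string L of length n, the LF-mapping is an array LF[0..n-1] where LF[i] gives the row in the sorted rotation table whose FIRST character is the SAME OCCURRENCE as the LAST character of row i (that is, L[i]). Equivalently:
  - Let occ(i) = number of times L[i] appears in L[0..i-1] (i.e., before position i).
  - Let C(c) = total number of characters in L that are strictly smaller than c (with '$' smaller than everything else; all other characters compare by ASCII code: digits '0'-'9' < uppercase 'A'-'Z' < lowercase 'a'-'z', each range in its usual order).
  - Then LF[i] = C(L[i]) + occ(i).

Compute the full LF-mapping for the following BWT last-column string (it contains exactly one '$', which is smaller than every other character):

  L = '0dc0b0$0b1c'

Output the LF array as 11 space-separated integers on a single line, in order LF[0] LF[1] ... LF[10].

Answer: 1 10 8 2 6 3 0 4 7 5 9

Derivation:
Char counts: '$':1, '0':4, '1':1, 'b':2, 'c':2, 'd':1
C (first-col start): C('$')=0, C('0')=1, C('1')=5, C('b')=6, C('c')=8, C('d')=10
L[0]='0': occ=0, LF[0]=C('0')+0=1+0=1
L[1]='d': occ=0, LF[1]=C('d')+0=10+0=10
L[2]='c': occ=0, LF[2]=C('c')+0=8+0=8
L[3]='0': occ=1, LF[3]=C('0')+1=1+1=2
L[4]='b': occ=0, LF[4]=C('b')+0=6+0=6
L[5]='0': occ=2, LF[5]=C('0')+2=1+2=3
L[6]='$': occ=0, LF[6]=C('$')+0=0+0=0
L[7]='0': occ=3, LF[7]=C('0')+3=1+3=4
L[8]='b': occ=1, LF[8]=C('b')+1=6+1=7
L[9]='1': occ=0, LF[9]=C('1')+0=5+0=5
L[10]='c': occ=1, LF[10]=C('c')+1=8+1=9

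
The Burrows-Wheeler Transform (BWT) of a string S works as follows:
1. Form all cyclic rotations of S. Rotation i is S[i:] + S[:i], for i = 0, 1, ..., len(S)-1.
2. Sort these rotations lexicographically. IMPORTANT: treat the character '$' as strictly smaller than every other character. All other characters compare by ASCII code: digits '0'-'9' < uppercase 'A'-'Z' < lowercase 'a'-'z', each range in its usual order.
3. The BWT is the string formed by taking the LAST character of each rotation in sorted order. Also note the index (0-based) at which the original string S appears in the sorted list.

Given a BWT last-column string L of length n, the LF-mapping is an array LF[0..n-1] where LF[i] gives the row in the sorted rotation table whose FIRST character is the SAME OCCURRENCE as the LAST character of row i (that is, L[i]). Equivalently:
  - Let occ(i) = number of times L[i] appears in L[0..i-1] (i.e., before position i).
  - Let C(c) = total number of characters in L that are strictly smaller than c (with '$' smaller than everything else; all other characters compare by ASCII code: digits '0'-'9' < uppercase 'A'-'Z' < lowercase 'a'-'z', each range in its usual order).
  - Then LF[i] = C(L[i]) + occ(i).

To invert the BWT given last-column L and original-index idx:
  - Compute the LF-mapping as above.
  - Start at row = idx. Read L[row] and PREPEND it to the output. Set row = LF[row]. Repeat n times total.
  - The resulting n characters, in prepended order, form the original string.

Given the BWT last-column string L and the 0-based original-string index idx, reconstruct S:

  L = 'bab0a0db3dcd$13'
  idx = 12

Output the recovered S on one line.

Answer: da01db03dcba3b$

Derivation:
LF mapping: 8 6 9 1 7 2 12 10 4 13 11 14 0 3 5
Walk LF starting at row 12, prepending L[row]:
  step 1: row=12, L[12]='$', prepend. Next row=LF[12]=0
  step 2: row=0, L[0]='b', prepend. Next row=LF[0]=8
  step 3: row=8, L[8]='3', prepend. Next row=LF[8]=4
  step 4: row=4, L[4]='a', prepend. Next row=LF[4]=7
  step 5: row=7, L[7]='b', prepend. Next row=LF[7]=10
  step 6: row=10, L[10]='c', prepend. Next row=LF[10]=11
  step 7: row=11, L[11]='d', prepend. Next row=LF[11]=14
  step 8: row=14, L[14]='3', prepend. Next row=LF[14]=5
  step 9: row=5, L[5]='0', prepend. Next row=LF[5]=2
  step 10: row=2, L[2]='b', prepend. Next row=LF[2]=9
  step 11: row=9, L[9]='d', prepend. Next row=LF[9]=13
  step 12: row=13, L[13]='1', prepend. Next row=LF[13]=3
  step 13: row=3, L[3]='0', prepend. Next row=LF[3]=1
  step 14: row=1, L[1]='a', prepend. Next row=LF[1]=6
  step 15: row=6, L[6]='d', prepend. Next row=LF[6]=12
Reversed output: da01db03dcba3b$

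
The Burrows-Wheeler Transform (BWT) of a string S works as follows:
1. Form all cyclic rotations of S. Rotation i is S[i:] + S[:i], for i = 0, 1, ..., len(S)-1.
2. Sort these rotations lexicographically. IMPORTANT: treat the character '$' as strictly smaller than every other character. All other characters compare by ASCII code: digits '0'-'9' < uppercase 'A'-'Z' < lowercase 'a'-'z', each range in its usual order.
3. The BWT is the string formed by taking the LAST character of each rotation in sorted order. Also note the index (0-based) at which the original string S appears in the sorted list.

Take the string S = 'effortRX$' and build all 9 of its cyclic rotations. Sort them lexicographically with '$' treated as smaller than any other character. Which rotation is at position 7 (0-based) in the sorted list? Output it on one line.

Answer: rtRX$effo

Derivation:
All 9 rotations (rotation i = S[i:]+S[:i]):
  rot[0] = effortRX$
  rot[1] = ffortRX$e
  rot[2] = fortRX$ef
  rot[3] = ortRX$eff
  rot[4] = rtRX$effo
  rot[5] = tRX$effor
  rot[6] = RX$effort
  rot[7] = X$effortR
  rot[8] = $effortRX
Sorted (with $ < everything):
  sorted[0] = $effortRX
  sorted[1] = RX$effort
  sorted[2] = X$effortR
  sorted[3] = effortRX$
  sorted[4] = ffortRX$e
  sorted[5] = fortRX$ef
  sorted[6] = ortRX$eff
  sorted[7] = rtRX$effo
  sorted[8] = tRX$effor
sorted[7] = rtRX$effo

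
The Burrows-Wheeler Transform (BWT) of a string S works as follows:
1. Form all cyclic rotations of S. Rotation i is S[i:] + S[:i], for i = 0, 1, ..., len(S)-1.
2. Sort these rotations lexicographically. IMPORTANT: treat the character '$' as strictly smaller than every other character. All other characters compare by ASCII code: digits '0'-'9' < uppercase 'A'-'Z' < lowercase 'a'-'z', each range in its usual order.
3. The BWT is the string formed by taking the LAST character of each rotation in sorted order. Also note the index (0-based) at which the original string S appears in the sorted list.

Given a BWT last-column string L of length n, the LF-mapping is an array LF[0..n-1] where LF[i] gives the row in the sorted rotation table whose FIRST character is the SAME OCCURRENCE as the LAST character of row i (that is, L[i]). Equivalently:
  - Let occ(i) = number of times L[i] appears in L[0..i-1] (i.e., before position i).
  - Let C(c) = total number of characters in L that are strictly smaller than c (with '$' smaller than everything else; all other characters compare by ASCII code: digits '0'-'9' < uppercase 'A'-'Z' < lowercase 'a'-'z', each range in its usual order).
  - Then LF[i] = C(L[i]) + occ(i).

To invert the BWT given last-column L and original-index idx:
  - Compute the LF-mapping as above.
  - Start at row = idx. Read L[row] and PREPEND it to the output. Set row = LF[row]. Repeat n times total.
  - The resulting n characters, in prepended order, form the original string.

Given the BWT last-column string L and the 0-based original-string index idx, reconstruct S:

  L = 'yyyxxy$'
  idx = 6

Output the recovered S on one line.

Answer: yyxyxy$

Derivation:
LF mapping: 3 4 5 1 2 6 0
Walk LF starting at row 6, prepending L[row]:
  step 1: row=6, L[6]='$', prepend. Next row=LF[6]=0
  step 2: row=0, L[0]='y', prepend. Next row=LF[0]=3
  step 3: row=3, L[3]='x', prepend. Next row=LF[3]=1
  step 4: row=1, L[1]='y', prepend. Next row=LF[1]=4
  step 5: row=4, L[4]='x', prepend. Next row=LF[4]=2
  step 6: row=2, L[2]='y', prepend. Next row=LF[2]=5
  step 7: row=5, L[5]='y', prepend. Next row=LF[5]=6
Reversed output: yyxyxy$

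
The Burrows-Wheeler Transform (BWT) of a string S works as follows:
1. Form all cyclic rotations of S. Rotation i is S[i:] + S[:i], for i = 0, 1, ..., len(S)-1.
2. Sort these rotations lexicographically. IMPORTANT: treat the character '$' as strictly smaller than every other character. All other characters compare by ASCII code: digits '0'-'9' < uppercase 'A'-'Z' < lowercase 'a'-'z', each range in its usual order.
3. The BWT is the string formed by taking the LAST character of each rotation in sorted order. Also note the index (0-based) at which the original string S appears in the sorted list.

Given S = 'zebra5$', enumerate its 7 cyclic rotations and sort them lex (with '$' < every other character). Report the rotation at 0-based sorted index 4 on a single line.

All 7 rotations (rotation i = S[i:]+S[:i]):
  rot[0] = zebra5$
  rot[1] = ebra5$z
  rot[2] = bra5$ze
  rot[3] = ra5$zeb
  rot[4] = a5$zebr
  rot[5] = 5$zebra
  rot[6] = $zebra5
Sorted (with $ < everything):
  sorted[0] = $zebra5
  sorted[1] = 5$zebra
  sorted[2] = a5$zebr
  sorted[3] = bra5$ze
  sorted[4] = ebra5$z
  sorted[5] = ra5$zeb
  sorted[6] = zebra5$
sorted[4] = ebra5$z

Answer: ebra5$z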